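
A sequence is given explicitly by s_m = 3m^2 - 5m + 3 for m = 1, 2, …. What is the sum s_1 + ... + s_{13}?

Over m = 1..13: Σm = 91, Σm² = 819.
Total = (3)·819 + (-5)·91 + (3)·13 = 2041.

2041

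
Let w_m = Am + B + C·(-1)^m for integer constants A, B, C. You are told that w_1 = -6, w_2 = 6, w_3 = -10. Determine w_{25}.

-54

Write the equations: A + B - C = -6; 2A + B + C = 6; 3A + B - C = -10.
Subtracting the first from the second: A + 2C = 12.
Subtracting the second from the third: A - 2C = -16.
Solving: C = 7, A = -2, then B = 3.
So w_m = -2·m + 3 + 7·(-1)^m; at m=25 this is -54.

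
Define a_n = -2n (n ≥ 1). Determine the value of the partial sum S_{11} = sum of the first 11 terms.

-132

Over n = 1..11: Σn = 66.
Total = (-2)·66 = -132.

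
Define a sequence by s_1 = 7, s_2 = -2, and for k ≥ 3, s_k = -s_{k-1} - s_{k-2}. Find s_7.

7

Compute successive terms:
s_3 = -5, s_4 = 7, s_5 = -2, s_6 = -5, s_7 = 7.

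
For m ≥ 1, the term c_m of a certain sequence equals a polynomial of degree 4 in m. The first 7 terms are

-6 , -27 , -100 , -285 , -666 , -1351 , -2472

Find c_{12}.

1st diffs: -21, -73, -185, -381, -685, -1121.
2nd diffs: -52, -112, -196, -304, -436.
3rd diffs: -60, -84, -108, -132.
4th diffs: -24, -24, -24 (constant).
So c_m = -m^4 - m^2 - 3m - 1.
Evaluating at m = 12 gives c_{12} = -20917.

-20917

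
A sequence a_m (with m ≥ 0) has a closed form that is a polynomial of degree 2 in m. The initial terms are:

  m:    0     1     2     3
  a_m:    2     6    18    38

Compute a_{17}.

1158

1st diffs: 4, 12, 20.
2nd diffs: 8, 8 (constant).
Newton forward-difference form: a_m = 2 + 4·C(m,1) + 8·C(m,2).
At m = 17: m = 17, so a_{17} = 2 + 68 + 1088 = 1158.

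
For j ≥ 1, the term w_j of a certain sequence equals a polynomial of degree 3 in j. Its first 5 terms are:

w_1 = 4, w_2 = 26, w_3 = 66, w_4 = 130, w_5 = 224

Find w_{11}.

1st diffs: 22, 40, 64, 94.
2nd diffs: 18, 24, 30.
3rd diffs: 6, 6 (constant).
Newton forward-difference form: w_j = 4 + 22·C(j-1,1) + 18·C(j-1,2) + 6·C(j-1,3).
At j = 11: j-1 = 10, so w_{11} = 4 + 220 + 810 + 720 = 1754.

1754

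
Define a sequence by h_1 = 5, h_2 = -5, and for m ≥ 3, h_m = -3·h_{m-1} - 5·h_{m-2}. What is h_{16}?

-881945

Compute successive terms:
h_3 = -10, h_4 = 55, h_5 = -115, …, h_{13} = -51115, h_{14} = -28805, h_{15} = 341990, h_{16} = -881945.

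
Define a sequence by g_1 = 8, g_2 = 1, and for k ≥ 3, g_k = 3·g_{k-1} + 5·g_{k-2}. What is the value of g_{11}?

3284653

g_3 = 43;  g_4 = 134;  g_5 = 617;  g_6 = 2521;  g_7 = 10648;  g_8 = 44549;  g_9 = 186887;  g_{10} = 783406;  g_{11} = 3284653.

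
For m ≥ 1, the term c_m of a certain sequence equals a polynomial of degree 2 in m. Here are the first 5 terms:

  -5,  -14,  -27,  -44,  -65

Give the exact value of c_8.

1st diffs: -9, -13, -17, -21.
2nd diffs: -4, -4, -4 (constant).
Newton forward-difference form: c_m = -5 + (-9)·C(m-1,1) + (-4)·C(m-1,2).
At m = 8: m-1 = 7, so c_8 = -5 - 63 - 84 = -152.

-152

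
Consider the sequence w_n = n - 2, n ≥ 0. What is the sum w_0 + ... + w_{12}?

52

Over n = 0..12: Σn = 78.
Total = (1)·78 + (-2)·13 = 52.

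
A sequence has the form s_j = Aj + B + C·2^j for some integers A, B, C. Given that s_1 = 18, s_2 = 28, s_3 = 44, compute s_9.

At j = 1, 2, 3: A + B + 2C = 18; 2A + B + 4C = 28; 3A + B + 8C = 44.
Subtracting the first from the second: A + 2C = 10.
Subtracting the second from the third: A + 4C = 16.
Solving: C = 3, A = 4, then B = 8.
Hence s_9 = 4·9 + 8 + 3·512 = 1580.

1580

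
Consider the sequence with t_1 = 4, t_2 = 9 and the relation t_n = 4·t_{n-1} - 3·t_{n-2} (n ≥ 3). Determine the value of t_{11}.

t_3 = 24  t_4 = 69  t_5 = 204  t_6 = 609  t_7 = 1824  t_8 = 5469  t_9 = 16404  t_{10} = 49209  t_{11} = 147624.
(Characteristic roots are 3 and 1.)

147624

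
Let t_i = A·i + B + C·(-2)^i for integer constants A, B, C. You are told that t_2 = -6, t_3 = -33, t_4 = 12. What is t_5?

-87

Plug in i = 2, 3, 4: 2A + B + 4C = -6; 3A + B - 8C = -33; 4A + B + 16C = 12.
Subtracting the first from the second: A - 12C = -27.
Subtracting the second from the third: A + 24C = 45.
Solving: C = 2, A = -3, then B = -8.
Hence t_5 = -3·5 + (-8) + 2·(-32) = -87.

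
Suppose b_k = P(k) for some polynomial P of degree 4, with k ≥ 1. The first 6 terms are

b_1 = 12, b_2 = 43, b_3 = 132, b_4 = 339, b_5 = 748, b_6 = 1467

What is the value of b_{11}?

1st diffs: 31, 89, 207, 409, 719.
2nd diffs: 58, 118, 202, 310.
3rd diffs: 60, 84, 108.
4th diffs: 24, 24 (constant).
Newton forward-difference form: b_k = 12 + 31·C(k-1,1) + 58·C(k-1,2) + 60·C(k-1,3) + 24·C(k-1,4).
At k = 11: k-1 = 10, so b_{11} = 12 + 310 + 2610 + 7200 + 5040 = 15172.

15172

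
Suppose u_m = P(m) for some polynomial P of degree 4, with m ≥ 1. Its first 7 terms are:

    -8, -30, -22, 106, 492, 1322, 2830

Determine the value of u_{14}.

62106

1st diffs: -22, 8, 128, 386, 830, 1508.
2nd diffs: 30, 120, 258, 444, 678.
3rd diffs: 90, 138, 186, 234.
4th diffs: 48, 48, 48 (constant).
So u_m = 2m^4 - 5m^3 - 5m^2 - 2m + 2.
Evaluating at m = 14 gives u_{14} = 62106.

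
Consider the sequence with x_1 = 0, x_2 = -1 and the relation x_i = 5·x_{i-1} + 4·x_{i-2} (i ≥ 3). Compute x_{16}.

Applying the relation repeatedly:
x_3 = -5  x_4 = -29  x_5 = -165  …  x_{13} = -184303845  x_{14} = -1050819821  x_{15} = -5991314485  x_{16} = -34159851709.

-34159851709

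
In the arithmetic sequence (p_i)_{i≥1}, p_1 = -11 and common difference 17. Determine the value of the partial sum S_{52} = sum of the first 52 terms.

21970

p_i = -11 + (i - 1)·17.
p_{52} = 856; S = 52·(-11 + 856)/2 = 21970.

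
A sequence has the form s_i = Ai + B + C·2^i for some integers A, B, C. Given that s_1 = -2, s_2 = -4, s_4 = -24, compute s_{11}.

Plug in i = 1, 2, 4: A + B + 2C = -2; 2A + B + 4C = -4; 4A + B + 16C = -24.
Subtracting the first from the second: A + 2C = -2.
Subtracting the second from the third: 2A + 12C = -20.
Solving: C = -2, A = 2, then B = 0.
Therefore s_{11} = 22 + 0 + (-2)·2048 = -4074.

-4074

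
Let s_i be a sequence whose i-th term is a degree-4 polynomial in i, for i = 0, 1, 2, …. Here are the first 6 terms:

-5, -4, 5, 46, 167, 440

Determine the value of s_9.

1st diffs: 1, 9, 41, 121, 273.
2nd diffs: 8, 32, 80, 152.
3rd diffs: 24, 48, 72.
4th diffs: 24, 24 (constant).
Newton forward-difference form: s_i = -5 + 1·C(i,1) + 8·C(i,2) + 24·C(i,3) + 24·C(i,4).
At i = 9: i = 9, so s_9 = -5 + 9 + 288 + 2016 + 3024 = 5332.

5332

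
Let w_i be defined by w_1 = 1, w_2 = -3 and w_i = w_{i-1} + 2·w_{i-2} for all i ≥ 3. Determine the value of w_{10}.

-343

Compute successive terms:
w_3 = -1; w_4 = -7; w_5 = -9; w_6 = -23; w_7 = -41; w_8 = -87; w_9 = -169; w_{10} = -343.
(Characteristic roots are 2 and -1.)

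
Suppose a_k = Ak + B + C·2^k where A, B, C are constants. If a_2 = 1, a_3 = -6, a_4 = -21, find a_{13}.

At k = 2, 3, 4: 2A + B + 4C = 1; 3A + B + 8C = -6; 4A + B + 16C = -21.
Subtracting the first from the second: A + 4C = -7.
Subtracting the second from the third: A + 8C = -15.
Solving: C = -2, A = 1, then B = 7.
So a_k = 1·k + 7 + (-2)·2^k; at k=13 this is -16364.

-16364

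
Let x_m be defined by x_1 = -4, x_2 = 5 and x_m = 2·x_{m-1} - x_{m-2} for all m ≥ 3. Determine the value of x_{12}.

95

Step forward from the initial values:
x_3 = 14;  x_4 = 23;  x_5 = 32;  x_6 = 41;  x_7 = 50;  x_8 = 59;  x_9 = 68;  x_{10} = 77;  x_{11} = 86;  x_{12} = 95.
(Characteristic roots are 1 and 1.)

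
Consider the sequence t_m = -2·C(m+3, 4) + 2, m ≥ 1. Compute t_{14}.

C(17, 4) = 2380, so t_{14} = -4758.

-4758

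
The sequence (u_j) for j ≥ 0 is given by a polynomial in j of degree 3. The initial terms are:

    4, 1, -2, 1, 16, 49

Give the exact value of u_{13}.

1681

1st diffs: -3, -3, 3, 15, 33.
2nd diffs: 0, 6, 12, 18.
3rd diffs: 6, 6, 6 (constant).
So u_j = j^3 - 3j^2 - j + 4.
Evaluating at j = 13 gives u_{13} = 1681.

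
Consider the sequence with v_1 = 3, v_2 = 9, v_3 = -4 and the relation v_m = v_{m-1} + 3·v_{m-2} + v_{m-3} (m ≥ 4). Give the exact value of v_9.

Step forward from the initial values:
v_4 = 26, v_5 = 23, v_6 = 97, v_7 = 192, v_8 = 506, v_9 = 1179.

1179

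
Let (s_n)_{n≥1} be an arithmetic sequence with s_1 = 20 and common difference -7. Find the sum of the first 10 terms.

s_n = 20 + (n - 1)·(-7).
s_{10} = -43; S = 10·(20 + (-43))/2 = -115.

-115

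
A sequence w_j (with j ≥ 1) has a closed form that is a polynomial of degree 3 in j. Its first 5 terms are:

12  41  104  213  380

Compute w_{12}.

4181

1st diffs: 29, 63, 109, 167.
2nd diffs: 34, 46, 58.
3rd diffs: 12, 12 (constant).
So w_j = 2j^3 + 5j^2 + 5.
Evaluating at j = 12 gives w_{12} = 4181.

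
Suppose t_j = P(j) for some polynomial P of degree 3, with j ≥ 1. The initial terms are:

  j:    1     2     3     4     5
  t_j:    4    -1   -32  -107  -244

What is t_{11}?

-3376

1st diffs: -5, -31, -75, -137.
2nd diffs: -26, -44, -62.
3rd diffs: -18, -18 (constant).
So t_j = -3j^3 + 5j^2 + j + 1.
Evaluating at j = 11 gives t_{11} = -3376.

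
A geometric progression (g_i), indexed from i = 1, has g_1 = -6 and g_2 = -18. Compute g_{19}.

Common ratio r = 3.
g_i = (-6)·3^(i-1).
g_{19} = (-6)·3^18 = -2324522934.

-2324522934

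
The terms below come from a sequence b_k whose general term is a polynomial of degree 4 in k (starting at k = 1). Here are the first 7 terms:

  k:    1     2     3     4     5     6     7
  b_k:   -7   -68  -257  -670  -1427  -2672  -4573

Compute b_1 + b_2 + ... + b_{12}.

-98798

1st diffs: -61, -189, -413, -757, -1245, -1901.
2nd diffs: -128, -224, -344, -488, -656.
3rd diffs: -96, -120, -144, -168.
4th diffs: -24, -24, -24 (constant).
Newton forward-difference form: b_k = -7 + (-61)·C(k-1,1) + (-128)·C(k-1,2) + (-96)·C(k-1,3) + (-24)·C(k-1,4).
Continuing: …, -7322, -11135, -16252, -22937, …, b_{12} = -31478.
Summing k = 1..12 (12 terms) gives -98798.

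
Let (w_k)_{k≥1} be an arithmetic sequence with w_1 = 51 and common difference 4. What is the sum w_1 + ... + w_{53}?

w_k = 51 + (k - 1)·4.
w_{53} = 259; S = 53·(51 + 259)/2 = 8215.

8215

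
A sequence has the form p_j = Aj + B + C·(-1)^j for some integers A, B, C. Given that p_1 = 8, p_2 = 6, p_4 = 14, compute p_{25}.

Write the equations: A + B - C = 8; 2A + B + C = 6; 4A + B + C = 14.
Subtracting the first from the second: A + 2C = -2.
Subtracting the second from the third: 2A = 8.
Solving: C = -3, A = 4, then B = 1.
Hence p_{25} = 4·25 + 1 + (-3)·(-1) = 104.

104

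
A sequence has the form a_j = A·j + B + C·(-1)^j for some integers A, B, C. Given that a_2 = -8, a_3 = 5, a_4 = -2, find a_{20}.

Write the equations: 2A + B + C = -8; 3A + B - C = 5; 4A + B + C = -2.
Subtracting the first from the second: A - 2C = 13.
Subtracting the second from the third: A + 2C = -7.
Solving: C = -5, A = 3, then B = -9.
Hence a_{20} = 3·20 + (-9) + (-5)·1 = 46.

46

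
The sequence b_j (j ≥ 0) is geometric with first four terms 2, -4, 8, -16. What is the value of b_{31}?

-4294967296

Common ratio r = -2.
b_j = 2·(-2)^(j-0).
b_{31} = 2·(-2)^31 = -4294967296.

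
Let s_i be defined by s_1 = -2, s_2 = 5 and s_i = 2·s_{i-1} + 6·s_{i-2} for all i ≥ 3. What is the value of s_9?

9952

s_3 = -2;  s_4 = 26;  s_5 = 40;  s_6 = 236;  s_7 = 712;  s_8 = 2840;  s_9 = 9952.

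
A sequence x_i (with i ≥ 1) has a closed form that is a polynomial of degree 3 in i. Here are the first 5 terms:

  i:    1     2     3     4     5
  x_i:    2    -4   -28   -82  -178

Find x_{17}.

-8974

1st diffs: -6, -24, -54, -96.
2nd diffs: -18, -30, -42.
3rd diffs: -12, -12 (constant).
So x_i = -2i^3 + 3i^2 - i + 2.
Evaluating at i = 17 gives x_{17} = -8974.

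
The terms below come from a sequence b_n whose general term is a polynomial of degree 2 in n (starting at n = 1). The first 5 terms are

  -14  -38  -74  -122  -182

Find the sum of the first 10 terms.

-2660

1st diffs: -24, -36, -48, -60.
2nd diffs: -12, -12, -12 (constant).
So b_n = -6n^2 - 6n - 2.
Continuing: …, -254, -338, -434, -542, …, b_{10} = -662.
Summing n = 1..10 (10 terms) gives -2660.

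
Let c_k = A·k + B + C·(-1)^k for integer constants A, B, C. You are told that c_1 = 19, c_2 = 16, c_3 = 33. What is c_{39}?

Write the equations: A + B - C = 19; 2A + B + C = 16; 3A + B - C = 33.
Subtracting the first from the second: A + 2C = -3.
Subtracting the second from the third: A - 2C = 17.
Solving: C = -5, A = 7, then B = 7.
So c_k = 7·k + 7 + (-5)·(-1)^k; at k=39 this is 285.

285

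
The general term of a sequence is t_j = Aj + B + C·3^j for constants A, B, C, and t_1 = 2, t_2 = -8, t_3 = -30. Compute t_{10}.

Write the equations: A + B + 3C = 2; 2A + B + 9C = -8; 3A + B + 27C = -30.
Subtracting the first from the second: A + 6C = -10.
Subtracting the second from the third: A + 18C = -22.
Solving: C = -1, A = -4, then B = 9.
Therefore t_{10} = -40 + 9 + (-1)·59049 = -59080.

-59080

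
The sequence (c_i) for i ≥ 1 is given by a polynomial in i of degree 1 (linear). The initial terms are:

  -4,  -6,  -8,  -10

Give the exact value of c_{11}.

-24

1st diffs: -2, -2, -2 (constant).
So c_i = -2i - 2.
Evaluating at i = 11 gives c_{11} = -24.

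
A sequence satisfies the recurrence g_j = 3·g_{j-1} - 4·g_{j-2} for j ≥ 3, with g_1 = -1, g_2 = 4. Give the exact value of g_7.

Step forward from the initial values:
g_3 = 16  g_4 = 32  g_5 = 32  g_6 = -32  g_7 = -224.

-224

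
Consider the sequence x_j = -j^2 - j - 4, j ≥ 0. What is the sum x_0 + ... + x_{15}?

Over j = 0..15: Σj = 120, Σj² = 1240.
Total = (-1)·1240 + (-1)·120 + (-4)·16 = -1424.

-1424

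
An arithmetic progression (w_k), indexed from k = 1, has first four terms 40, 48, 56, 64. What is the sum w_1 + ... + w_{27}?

Common difference d = 8.
w_k = 40 + (k - 1)·8.
w_{27} = 248; S = 27·(40 + 248)/2 = 3888.

3888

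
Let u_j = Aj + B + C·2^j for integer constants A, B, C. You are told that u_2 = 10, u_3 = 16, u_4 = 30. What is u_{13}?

16364

Write the equations: 2A + B + 4C = 10; 3A + B + 8C = 16; 4A + B + 16C = 30.
Subtracting the first from the second: A + 4C = 6.
Subtracting the second from the third: A + 8C = 14.
Solving: C = 2, A = -2, then B = 6.
Therefore u_{13} = -26 + 6 + 2·8192 = 16364.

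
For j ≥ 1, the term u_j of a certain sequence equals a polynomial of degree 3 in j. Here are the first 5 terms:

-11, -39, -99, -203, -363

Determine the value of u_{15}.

1st diffs: -28, -60, -104, -160.
2nd diffs: -32, -44, -56.
3rd diffs: -12, -12 (constant).
Newton forward-difference form: u_j = -11 + (-28)·C(j-1,1) + (-32)·C(j-1,2) + (-12)·C(j-1,3).
At j = 15: j-1 = 14, so u_{15} = -11 - 392 - 2912 - 4368 = -7683.

-7683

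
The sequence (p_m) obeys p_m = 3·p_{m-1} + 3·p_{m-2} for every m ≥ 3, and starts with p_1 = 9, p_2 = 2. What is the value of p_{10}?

Compute successive terms:
p_3 = 33;  p_4 = 105;  p_5 = 414;  p_6 = 1557;  p_7 = 5913;  p_8 = 22410;  p_9 = 84969;  p_{10} = 322137.

322137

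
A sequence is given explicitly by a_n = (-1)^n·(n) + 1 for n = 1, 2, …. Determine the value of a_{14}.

(-1)^14 = 1; n at n=14 is 14; so a_{14} = 15.

15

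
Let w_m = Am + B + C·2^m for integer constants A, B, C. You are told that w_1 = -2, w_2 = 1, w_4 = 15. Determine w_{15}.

The three given values yield: A + B + 2C = -2; 2A + B + 4C = 1; 4A + B + 16C = 15.
Subtracting the first from the second: A + 2C = 3.
Subtracting the second from the third: 2A + 12C = 14.
Solving: C = 1, A = 1, then B = -5.
Hence w_{15} = 1·15 + (-5) + 1·32768 = 32778.

32778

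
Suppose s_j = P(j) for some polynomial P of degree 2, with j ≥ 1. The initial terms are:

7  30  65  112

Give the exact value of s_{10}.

646

1st diffs: 23, 35, 47.
2nd diffs: 12, 12 (constant).
Newton forward-difference form: s_j = 7 + 23·C(j-1,1) + 12·C(j-1,2).
At j = 10: j-1 = 9, so s_{10} = 7 + 207 + 432 = 646.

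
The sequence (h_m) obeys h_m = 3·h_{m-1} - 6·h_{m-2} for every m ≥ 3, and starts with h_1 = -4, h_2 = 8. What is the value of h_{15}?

-699840

Iterate the recurrence:
h_3 = 48; h_4 = 96; h_5 = 0; …; h_{12} = -15552; h_{13} = -326592; h_{14} = -886464; h_{15} = -699840.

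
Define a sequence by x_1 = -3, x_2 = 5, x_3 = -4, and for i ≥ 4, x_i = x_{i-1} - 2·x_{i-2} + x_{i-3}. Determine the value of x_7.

Compute successive terms:
x_4 = -17  x_5 = -4  x_6 = 26  x_7 = 17.

17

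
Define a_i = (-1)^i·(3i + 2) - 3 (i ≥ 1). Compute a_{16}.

(-1)^16 = 1; 3i + 2 at i=16 is 50; so a_{16} = 47.

47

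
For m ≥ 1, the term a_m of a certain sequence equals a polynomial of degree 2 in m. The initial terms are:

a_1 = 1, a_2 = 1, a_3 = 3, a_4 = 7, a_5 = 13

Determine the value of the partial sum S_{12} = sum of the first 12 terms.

1st diffs: 0, 2, 4, 6.
2nd diffs: 2, 2, 2 (constant).
Newton forward-difference form: a_m = 1 + 2·C(m-1,2).
Continuing: …, 21, 31, 43, 57, …, a_{12} = 111.
Summing m = 1..12 (12 terms) gives 452.

452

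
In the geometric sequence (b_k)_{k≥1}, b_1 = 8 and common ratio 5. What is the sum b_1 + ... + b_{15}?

b_k = 8·5^(k-1).
S = 8·(5^15 - 1)/(5 - 1) = 8·(30517578125 - 1)/(4) = 61035156248.

61035156248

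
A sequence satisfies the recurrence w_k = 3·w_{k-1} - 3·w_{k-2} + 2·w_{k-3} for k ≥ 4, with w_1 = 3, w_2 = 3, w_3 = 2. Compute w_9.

170

w_4 = 3, w_5 = 9, w_6 = 22, w_7 = 45, w_8 = 87, w_9 = 170.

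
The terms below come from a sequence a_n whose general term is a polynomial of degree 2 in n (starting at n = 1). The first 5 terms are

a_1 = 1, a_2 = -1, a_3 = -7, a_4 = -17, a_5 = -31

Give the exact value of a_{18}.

-577

1st diffs: -2, -6, -10, -14.
2nd diffs: -4, -4, -4 (constant).
Newton forward-difference form: a_n = 1 + (-2)·C(n-1,1) + (-4)·C(n-1,2).
At n = 18: n-1 = 17, so a_{18} = 1 - 34 - 544 = -577.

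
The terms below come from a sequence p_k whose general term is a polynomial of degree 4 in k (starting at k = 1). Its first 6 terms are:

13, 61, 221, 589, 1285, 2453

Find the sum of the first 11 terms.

1st diffs: 48, 160, 368, 696, 1168.
2nd diffs: 112, 208, 328, 472.
3rd diffs: 96, 120, 144.
4th diffs: 24, 24 (constant).
Newton forward-difference form: p_k = 13 + 48·C(k-1,1) + 112·C(k-1,2) + 96·C(k-1,3) + 24·C(k-1,4).
Continuing: …, 4261, 6901, 10589, 15565, …, p_{11} = 22093.
Summing k = 1..11 (11 terms) gives 64031.

64031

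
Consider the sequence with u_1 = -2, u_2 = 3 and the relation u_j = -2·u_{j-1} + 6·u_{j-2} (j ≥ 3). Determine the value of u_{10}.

135216

Applying the relation repeatedly:
u_3 = -18; u_4 = 54; u_5 = -216; u_6 = 756; u_7 = -2808; u_8 = 10152; u_9 = -37152; u_{10} = 135216.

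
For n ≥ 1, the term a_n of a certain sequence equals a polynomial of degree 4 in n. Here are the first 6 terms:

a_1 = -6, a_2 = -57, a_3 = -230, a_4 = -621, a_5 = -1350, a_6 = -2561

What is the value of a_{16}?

1st diffs: -51, -173, -391, -729, -1211.
2nd diffs: -122, -218, -338, -482.
3rd diffs: -96, -120, -144.
4th diffs: -24, -24 (constant).
So a_n = -n^4 - 6n^3 + 6n - 5.
Evaluating at n = 16 gives a_{16} = -90021.

-90021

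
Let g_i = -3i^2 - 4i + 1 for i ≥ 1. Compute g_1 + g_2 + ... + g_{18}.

-6993

Over i = 1..18: Σi = 171, Σi² = 2109.
Total = (-3)·2109 + (-4)·171 + (1)·18 = -6993.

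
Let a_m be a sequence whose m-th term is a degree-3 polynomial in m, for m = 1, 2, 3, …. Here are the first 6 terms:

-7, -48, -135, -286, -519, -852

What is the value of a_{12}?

-5958

1st diffs: -41, -87, -151, -233, -333.
2nd diffs: -46, -64, -82, -100.
3rd diffs: -18, -18, -18 (constant).
So a_m = -3m^3 - 5m^2 - 5m + 6.
Evaluating at m = 12 gives a_{12} = -5958.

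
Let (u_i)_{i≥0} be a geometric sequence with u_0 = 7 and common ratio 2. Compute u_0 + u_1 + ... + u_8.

3577

u_i = 7·2^(i-0).
S = 7·(2^9 - 1)/(2 - 1) = 7·(512 - 1)/(1) = 3577.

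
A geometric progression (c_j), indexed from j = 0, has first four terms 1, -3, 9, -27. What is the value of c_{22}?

Common ratio r = -3.
c_j = 1·(-3)^(j-0).
c_{22} = 1·(-3)^22 = 31381059609.

31381059609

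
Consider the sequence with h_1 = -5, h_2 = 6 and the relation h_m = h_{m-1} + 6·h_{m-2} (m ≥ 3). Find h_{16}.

-11341500

Compute successive terms:
h_3 = -24;  h_4 = 12;  h_5 = -132;  …;  h_{13} = -442356;  h_{14} = -1241052;  h_{15} = -3895188;  h_{16} = -11341500.
(Characteristic roots are 3 and -2.)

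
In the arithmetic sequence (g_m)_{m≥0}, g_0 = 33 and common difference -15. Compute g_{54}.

-777

g_m = 33 + (m - 0)·(-15).
g_{54} = 33 + 54·(-15) = -777.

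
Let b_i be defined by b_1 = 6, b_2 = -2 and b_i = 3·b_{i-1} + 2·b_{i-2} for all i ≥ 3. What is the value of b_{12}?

Compute successive terms:
b_3 = 6;  b_4 = 14;  b_5 = 54;  b_6 = 190;  b_7 = 678;  b_8 = 2414;  b_9 = 8598;  b_{10} = 30622;  b_{11} = 109062;  b_{12} = 388430.

388430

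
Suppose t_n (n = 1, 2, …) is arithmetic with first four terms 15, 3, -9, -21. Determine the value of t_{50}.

-573

Common difference d = -12.
t_n = 15 + (n - 1)·(-12).
t_{50} = 15 + 49·(-12) = -573.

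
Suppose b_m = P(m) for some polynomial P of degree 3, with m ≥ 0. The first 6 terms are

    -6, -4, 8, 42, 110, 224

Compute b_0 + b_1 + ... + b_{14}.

1st diffs: 2, 12, 34, 68, 114.
2nd diffs: 10, 22, 34, 46.
3rd diffs: 12, 12, 12 (constant).
So b_m = 2m^3 - m^2 + m - 6.
Continuing: …, 396, 638, 962, 1380, …, b_{14} = 5300.
Summing m = 0..14 (15 terms) gives 21050.

21050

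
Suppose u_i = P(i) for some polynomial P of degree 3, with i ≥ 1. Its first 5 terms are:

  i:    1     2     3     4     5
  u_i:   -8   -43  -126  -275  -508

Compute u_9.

1st diffs: -35, -83, -149, -233.
2nd diffs: -48, -66, -84.
3rd diffs: -18, -18 (constant).
Newton forward-difference form: u_i = -8 + (-35)·C(i-1,1) + (-48)·C(i-1,2) + (-18)·C(i-1,3).
At i = 9: i-1 = 8, so u_9 = -8 - 280 - 1344 - 1008 = -2640.

-2640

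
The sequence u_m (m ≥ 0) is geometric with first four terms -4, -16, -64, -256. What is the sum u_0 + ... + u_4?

Common ratio r = 4.
u_m = (-4)·4^(m-0).
S = (-4)·(4^5 - 1)/(4 - 1) = (-4)·(1024 - 1)/(3) = -1364.

-1364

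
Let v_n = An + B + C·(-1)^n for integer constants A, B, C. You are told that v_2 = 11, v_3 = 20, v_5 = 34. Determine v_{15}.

104

The three given values yield: 2A + B + C = 11; 3A + B - C = 20; 5A + B - C = 34.
Subtracting the first from the second: A - 2C = 9.
Subtracting the second from the third: 2A = 14.
Solving: C = -1, A = 7, then B = -2.
So v_n = 7·n + (-2) + (-1)·(-1)^n; at n=15 this is 104.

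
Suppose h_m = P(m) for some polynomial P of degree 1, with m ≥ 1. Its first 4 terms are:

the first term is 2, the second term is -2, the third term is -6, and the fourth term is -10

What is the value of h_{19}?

1st diffs: -4, -4, -4 (constant).
So h_m = -4m + 6.
Evaluating at m = 19 gives h_{19} = -70.

-70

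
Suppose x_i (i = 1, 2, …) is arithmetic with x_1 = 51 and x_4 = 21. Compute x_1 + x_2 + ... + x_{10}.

60

Common difference d = (21 - 51) / (4 - 1) = -10.
x_i = 51 + (i - 1)·(-10).
x_{10} = -39; S = 10·(51 + (-39))/2 = 60.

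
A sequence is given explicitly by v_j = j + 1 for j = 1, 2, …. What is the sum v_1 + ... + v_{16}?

Over j = 1..16: Σj = 136.
Total = (1)·136 + (1)·16 = 152.

152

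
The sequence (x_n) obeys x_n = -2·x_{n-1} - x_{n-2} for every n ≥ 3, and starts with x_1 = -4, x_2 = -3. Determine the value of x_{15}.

Compute successive terms:
x_3 = 10; x_4 = -17; x_5 = 24; …; x_{12} = -73; x_{13} = 80; x_{14} = -87; x_{15} = 94.
(Characteristic roots are -1 and -1.)

94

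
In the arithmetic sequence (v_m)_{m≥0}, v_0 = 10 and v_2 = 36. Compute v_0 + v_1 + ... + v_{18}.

2413

Common difference d = (36 - 10) / (2 - 0) = 13.
v_m = 10 + (m - 0)·13.
v_{18} = 244; S = 19·(10 + 244)/2 = 2413.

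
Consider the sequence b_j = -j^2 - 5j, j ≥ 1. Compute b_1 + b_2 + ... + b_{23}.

Over j = 1..23: Σj = 276, Σj² = 4324.
Total = (-1)·4324 + (-5)·276 = -5704.

-5704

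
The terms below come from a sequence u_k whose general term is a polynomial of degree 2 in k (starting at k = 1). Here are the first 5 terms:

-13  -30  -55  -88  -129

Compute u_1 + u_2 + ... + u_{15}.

1st diffs: -17, -25, -33, -41.
2nd diffs: -8, -8, -8 (constant).
So u_k = -4k^2 - 5k - 4.
Continuing: …, -178, -235, -300, -373, …, u_{15} = -979.
Summing k = 1..15 (15 terms) gives -5620.

-5620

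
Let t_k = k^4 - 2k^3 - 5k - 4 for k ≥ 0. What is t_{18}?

t_{18} = 1·18^4 - 2·18^3 - 5·18 - 4 = 93218.

93218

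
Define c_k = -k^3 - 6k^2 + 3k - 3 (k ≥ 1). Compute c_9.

-1191

c_9 = -1·9^3 - 6·9^2 + 3·9 - 3 = -1191.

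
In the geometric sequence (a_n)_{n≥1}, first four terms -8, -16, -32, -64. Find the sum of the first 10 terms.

Common ratio r = 2.
a_n = (-8)·2^(n-1).
S = (-8)·(2^10 - 1)/(2 - 1) = (-8)·(1024 - 1)/(1) = -8184.

-8184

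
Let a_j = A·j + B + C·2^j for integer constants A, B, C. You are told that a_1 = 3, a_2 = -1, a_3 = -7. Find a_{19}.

-524319

Write the equations: A + B + 2C = 3; 2A + B + 4C = -1; 3A + B + 8C = -7.
Subtracting the first from the second: A + 2C = -4.
Subtracting the second from the third: A + 4C = -6.
Solving: C = -1, A = -2, then B = 7.
So a_j = -2·j + 7 + (-1)·2^j; at j=19 this is -524319.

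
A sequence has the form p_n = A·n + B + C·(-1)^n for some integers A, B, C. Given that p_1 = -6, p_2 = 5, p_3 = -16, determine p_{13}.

Write the equations: A + B - C = -6; 2A + B + C = 5; 3A + B - C = -16.
Subtracting the first from the second: A + 2C = 11.
Subtracting the second from the third: A - 2C = -21.
Solving: C = 8, A = -5, then B = 7.
So p_n = -5·n + 7 + 8·(-1)^n; at n=13 this is -66.

-66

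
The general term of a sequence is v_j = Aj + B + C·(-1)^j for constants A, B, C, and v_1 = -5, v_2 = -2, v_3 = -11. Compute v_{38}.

At j = 1, 2, 3: A + B - C = -5; 2A + B + C = -2; 3A + B - C = -11.
Subtracting the first from the second: A + 2C = 3.
Subtracting the second from the third: A - 2C = -9.
Solving: C = 3, A = -3, then B = 1.
Therefore v_{38} = -114 + 1 + 3·1 = -110.

-110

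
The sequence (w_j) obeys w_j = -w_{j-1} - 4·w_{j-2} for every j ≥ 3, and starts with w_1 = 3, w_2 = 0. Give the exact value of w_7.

-60

Compute successive terms:
w_3 = -12;  w_4 = 12;  w_5 = 36;  w_6 = -84;  w_7 = -60.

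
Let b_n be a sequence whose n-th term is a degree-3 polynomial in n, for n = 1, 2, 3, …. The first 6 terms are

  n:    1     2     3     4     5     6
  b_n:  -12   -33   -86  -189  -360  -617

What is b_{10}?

1st diffs: -21, -53, -103, -171, -257.
2nd diffs: -32, -50, -68, -86.
3rd diffs: -18, -18, -18 (constant).
Newton forward-difference form: b_n = -12 + (-21)·C(n-1,1) + (-32)·C(n-1,2) + (-18)·C(n-1,3).
At n = 10: n-1 = 9, so b_{10} = -12 - 189 - 1152 - 1512 = -2865.

-2865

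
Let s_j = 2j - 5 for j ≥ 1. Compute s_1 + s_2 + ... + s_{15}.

Over j = 1..15: Σj = 120.
Total = (2)·120 + (-5)·15 = 165.

165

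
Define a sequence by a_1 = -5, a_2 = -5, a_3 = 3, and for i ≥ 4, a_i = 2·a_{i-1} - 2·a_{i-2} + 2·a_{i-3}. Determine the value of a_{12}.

-40

Iterate the recurrence:
a_4 = 6; a_5 = -4; a_6 = -14; a_7 = -8; a_8 = 4; a_9 = -4; a_{10} = -32; a_{11} = -48; a_{12} = -40.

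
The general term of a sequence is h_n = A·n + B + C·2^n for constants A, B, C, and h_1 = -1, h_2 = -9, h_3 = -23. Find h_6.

Plug in n = 1, 2, 3: A + B + 2C = -1; 2A + B + 4C = -9; 3A + B + 8C = -23.
Subtracting the first from the second: A + 2C = -8.
Subtracting the second from the third: A + 4C = -14.
Solving: C = -3, A = -2, then B = 7.
Hence h_6 = -2·6 + 7 + (-3)·64 = -197.

-197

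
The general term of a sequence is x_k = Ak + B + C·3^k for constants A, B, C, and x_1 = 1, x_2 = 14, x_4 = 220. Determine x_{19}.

3486784303

Write the equations: A + B + 3C = 1; 2A + B + 9C = 14; 4A + B + 81C = 220.
Subtracting the first from the second: A + 6C = 13.
Subtracting the second from the third: 2A + 72C = 206.
Solving: C = 3, A = -5, then B = -3.
So x_k = -5·k + (-3) + 3·3^k; at k=19 this is 3486784303.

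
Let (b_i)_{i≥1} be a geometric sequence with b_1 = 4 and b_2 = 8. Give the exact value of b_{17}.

262144

Common ratio r = 2.
b_i = 4·2^(i-1).
b_{17} = 4·2^16 = 262144.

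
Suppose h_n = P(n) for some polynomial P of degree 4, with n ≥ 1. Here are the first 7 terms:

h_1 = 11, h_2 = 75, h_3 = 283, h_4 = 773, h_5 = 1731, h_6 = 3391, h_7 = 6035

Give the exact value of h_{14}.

85863

1st diffs: 64, 208, 490, 958, 1660, 2644.
2nd diffs: 144, 282, 468, 702, 984.
3rd diffs: 138, 186, 234, 282.
4th diffs: 48, 48, 48 (constant).
Newton forward-difference form: h_n = 11 + 64·C(n-1,1) + 144·C(n-1,2) + 138·C(n-1,3) + 48·C(n-1,4).
At n = 14: n-1 = 13, so h_{14} = 11 + 832 + 11232 + 39468 + 34320 = 85863.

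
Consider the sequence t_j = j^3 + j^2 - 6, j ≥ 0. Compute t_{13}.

t_{13} = 1·13^3 + 1·13^2 - 6 = 2360.

2360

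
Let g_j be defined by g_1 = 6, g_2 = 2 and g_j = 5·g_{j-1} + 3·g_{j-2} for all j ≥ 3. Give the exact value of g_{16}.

123079930994

Compute successive terms:
g_3 = 28  g_4 = 146  g_5 = 814  …  g_{13} = 723324454  g_{14} = 4008216578  g_{15} = 22211056252  g_{16} = 123079930994.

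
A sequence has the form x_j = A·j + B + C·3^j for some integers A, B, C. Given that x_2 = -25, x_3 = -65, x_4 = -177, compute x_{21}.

-20920706489

The three given values yield: 2A + B + 9C = -25; 3A + B + 27C = -65; 4A + B + 81C = -177.
Subtracting the first from the second: A + 18C = -40.
Subtracting the second from the third: A + 54C = -112.
Solving: C = -2, A = -4, then B = 1.
So x_j = -4·j + 1 + (-2)·3^j; at j=21 this is -20920706489.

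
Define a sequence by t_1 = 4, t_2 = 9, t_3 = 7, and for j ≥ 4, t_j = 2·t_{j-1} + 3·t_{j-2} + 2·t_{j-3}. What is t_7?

1379

Compute successive terms:
t_4 = 49; t_5 = 137; t_6 = 435; t_7 = 1379.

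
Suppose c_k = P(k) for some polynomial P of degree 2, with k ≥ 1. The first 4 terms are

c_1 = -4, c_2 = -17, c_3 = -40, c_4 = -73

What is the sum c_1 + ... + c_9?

-1344

1st diffs: -13, -23, -33.
2nd diffs: -10, -10 (constant).
Newton forward-difference form: c_k = -4 + (-13)·C(k-1,1) + (-10)·C(k-1,2).
Continuing: …, -116, -169, -232, -305, …, c_9 = -388.
Summing k = 1..9 (9 terms) gives -1344.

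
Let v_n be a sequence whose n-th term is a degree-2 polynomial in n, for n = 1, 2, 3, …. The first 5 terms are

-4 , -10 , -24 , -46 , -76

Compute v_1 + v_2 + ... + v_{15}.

1st diffs: -6, -14, -22, -30.
2nd diffs: -8, -8, -8 (constant).
Newton forward-difference form: v_n = -4 + (-6)·C(n-1,1) + (-8)·C(n-1,2).
Continuing: …, -114, -160, -214, -276, …, v_{15} = -816.
Summing n = 1..15 (15 terms) gives -4330.

-4330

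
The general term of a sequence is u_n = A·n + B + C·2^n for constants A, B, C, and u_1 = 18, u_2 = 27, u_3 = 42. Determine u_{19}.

1572930

At n = 1, 2, 3: A + B + 2C = 18; 2A + B + 4C = 27; 3A + B + 8C = 42.
Subtracting the first from the second: A + 2C = 9.
Subtracting the second from the third: A + 4C = 15.
Solving: C = 3, A = 3, then B = 9.
Hence u_{19} = 3·19 + 9 + 3·524288 = 1572930.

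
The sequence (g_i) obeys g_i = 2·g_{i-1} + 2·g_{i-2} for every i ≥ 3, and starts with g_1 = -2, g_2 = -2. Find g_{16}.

g_3 = -8;  g_4 = -20;  g_5 = -56;  …;  g_{13} = -172928;  g_{14} = -472448;  g_{15} = -1290752;  g_{16} = -3526400.

-3526400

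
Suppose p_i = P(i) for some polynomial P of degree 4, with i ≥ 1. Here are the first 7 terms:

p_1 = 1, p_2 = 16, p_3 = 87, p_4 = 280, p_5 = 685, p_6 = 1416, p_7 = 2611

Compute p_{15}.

1st diffs: 15, 71, 193, 405, 731, 1195.
2nd diffs: 56, 122, 212, 326, 464.
3rd diffs: 66, 90, 114, 138.
4th diffs: 24, 24, 24 (constant).
Newton forward-difference form: p_i = 1 + 15·C(i-1,1) + 56·C(i-1,2) + 66·C(i-1,3) + 24·C(i-1,4).
At i = 15: i-1 = 14, so p_{15} = 1 + 210 + 5096 + 24024 + 24024 = 53355.

53355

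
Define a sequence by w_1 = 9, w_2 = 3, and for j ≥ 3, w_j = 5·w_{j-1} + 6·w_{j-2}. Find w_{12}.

Iterate the recurrence:
w_3 = 69, w_4 = 363, w_5 = 2229, w_6 = 13323, w_7 = 79989, w_8 = 479883, w_9 = 2879349, w_{10} = 17276043, w_{11} = 103656309, w_{12} = 621937803.
(Characteristic roots are 6 and -1.)

621937803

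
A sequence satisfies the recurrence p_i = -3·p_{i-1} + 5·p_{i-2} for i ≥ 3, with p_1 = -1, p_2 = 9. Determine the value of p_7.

-10277

Step forward from the initial values:
p_3 = -32, p_4 = 141, p_5 = -583, p_6 = 2454, p_7 = -10277.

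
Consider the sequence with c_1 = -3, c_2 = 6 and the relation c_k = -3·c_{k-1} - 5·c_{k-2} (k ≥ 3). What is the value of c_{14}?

-45354

Compute successive terms:
c_3 = -3, c_4 = -21, c_5 = 78, …, c_{11} = 2022, c_{12} = -18921, c_{13} = 46653, c_{14} = -45354.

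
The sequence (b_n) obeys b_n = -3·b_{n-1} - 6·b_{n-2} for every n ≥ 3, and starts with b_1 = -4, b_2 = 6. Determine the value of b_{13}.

10206

Iterate the recurrence:
b_3 = 6  b_4 = -54  b_5 = 126  …  b_{10} = -4374  b_{11} = 29646  b_{12} = -62694  b_{13} = 10206.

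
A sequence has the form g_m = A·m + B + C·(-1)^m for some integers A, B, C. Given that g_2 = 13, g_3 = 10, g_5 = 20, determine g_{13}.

60

At m = 2, 3, 5: 2A + B + C = 13; 3A + B - C = 10; 5A + B - C = 20.
Subtracting the first from the second: A - 2C = -3.
Subtracting the second from the third: 2A = 10.
Solving: C = 4, A = 5, then B = -1.
So g_m = 5·m + (-1) + 4·(-1)^m; at m=13 this is 60.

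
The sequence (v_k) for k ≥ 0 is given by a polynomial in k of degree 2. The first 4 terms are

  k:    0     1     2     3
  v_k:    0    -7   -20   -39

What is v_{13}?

-559

1st diffs: -7, -13, -19.
2nd diffs: -6, -6 (constant).
Newton forward-difference form: v_k = (-7)·C(k,1) + (-6)·C(k,2).
At k = 13: k = 13, so v_{13} = -91 - 468 = -559.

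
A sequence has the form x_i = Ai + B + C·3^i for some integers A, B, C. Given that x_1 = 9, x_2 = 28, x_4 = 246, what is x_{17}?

387420505

Write the equations: A + B + 3C = 9; 2A + B + 9C = 28; 4A + B + 81C = 246.
Subtracting the first from the second: A + 6C = 19.
Subtracting the second from the third: 2A + 72C = 218.
Solving: C = 3, A = 1, then B = -1.
So x_i = 1·i + (-1) + 3·3^i; at i=17 this is 387420505.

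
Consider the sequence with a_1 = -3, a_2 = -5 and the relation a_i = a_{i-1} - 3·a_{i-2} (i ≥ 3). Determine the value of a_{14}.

Compute successive terms:
a_3 = 4, a_4 = 19, a_5 = 7, …, a_{11} = -821, a_{12} = -986, a_{13} = 1477, a_{14} = 4435.

4435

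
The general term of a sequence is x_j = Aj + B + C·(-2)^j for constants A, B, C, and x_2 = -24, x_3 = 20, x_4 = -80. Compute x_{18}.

Plug in j = 2, 3, 4: 2A + B + 4C = -24; 3A + B - 8C = 20; 4A + B + 16C = -80.
Subtracting the first from the second: A - 12C = 44.
Subtracting the second from the third: A + 24C = -100.
Solving: C = -4, A = -4, then B = 0.
So x_j = -4·j + 0 + (-4)·(-2)^j; at j=18 this is -1048648.

-1048648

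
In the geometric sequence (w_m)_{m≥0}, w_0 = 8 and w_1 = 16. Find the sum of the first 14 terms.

Common ratio r = 2.
w_m = 8·2^(m-0).
S = 8·(2^14 - 1)/(2 - 1) = 8·(16384 - 1)/(1) = 131064.

131064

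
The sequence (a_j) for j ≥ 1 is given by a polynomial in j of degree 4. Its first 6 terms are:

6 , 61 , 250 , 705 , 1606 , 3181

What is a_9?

1st diffs: 55, 189, 455, 901, 1575.
2nd diffs: 134, 266, 446, 674.
3rd diffs: 132, 180, 228.
4th diffs: 48, 48 (constant).
Newton forward-difference form: a_j = 6 + 55·C(j-1,1) + 134·C(j-1,2) + 132·C(j-1,3) + 48·C(j-1,4).
At j = 9: j-1 = 8, so a_9 = 6 + 440 + 3752 + 7392 + 3360 = 14950.

14950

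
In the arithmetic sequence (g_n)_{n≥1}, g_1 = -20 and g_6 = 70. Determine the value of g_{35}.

Common difference d = (70 - (-20)) / (6 - 1) = 18.
g_n = -20 + (n - 1)·18.
g_{35} = -20 + 34·18 = 592.

592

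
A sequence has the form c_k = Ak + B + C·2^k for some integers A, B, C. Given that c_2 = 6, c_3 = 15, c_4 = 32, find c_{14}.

Write the equations: 2A + B + 4C = 6; 3A + B + 8C = 15; 4A + B + 16C = 32.
Subtracting the first from the second: A + 4C = 9.
Subtracting the second from the third: A + 8C = 17.
Solving: C = 2, A = 1, then B = -4.
Hence c_{14} = 1·14 + (-4) + 2·16384 = 32778.

32778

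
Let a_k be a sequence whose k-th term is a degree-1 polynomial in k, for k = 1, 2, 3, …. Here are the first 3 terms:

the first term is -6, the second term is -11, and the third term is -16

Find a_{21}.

-106

1st diffs: -5, -5 (constant).
So a_k = -5k - 1.
Evaluating at k = 21 gives a_{21} = -106.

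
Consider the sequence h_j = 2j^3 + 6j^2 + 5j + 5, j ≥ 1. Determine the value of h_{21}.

h_{21} = 2·21^3 + 6·21^2 + 5·21 + 5 = 21278.

21278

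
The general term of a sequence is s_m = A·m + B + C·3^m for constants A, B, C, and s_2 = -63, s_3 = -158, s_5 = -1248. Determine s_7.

-10978

The three given values yield: 2A + B + 9C = -63; 3A + B + 27C = -158; 5A + B + 243C = -1248.
Subtracting the first from the second: A + 18C = -95.
Subtracting the second from the third: 2A + 216C = -1090.
Solving: C = -5, A = -5, then B = -8.
Hence s_7 = -5·7 + (-8) + (-5)·2187 = -10978.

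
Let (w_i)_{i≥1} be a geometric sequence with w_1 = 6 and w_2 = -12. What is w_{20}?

Common ratio r = -2.
w_i = 6·(-2)^(i-1).
w_{20} = 6·(-2)^19 = -3145728.

-3145728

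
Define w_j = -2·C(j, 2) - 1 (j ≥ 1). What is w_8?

C(8, 2) = 28, so w_8 = -57.

-57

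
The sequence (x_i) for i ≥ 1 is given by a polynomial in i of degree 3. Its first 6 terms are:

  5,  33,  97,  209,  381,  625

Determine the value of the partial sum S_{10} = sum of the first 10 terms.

1st diffs: 28, 64, 112, 172, 244.
2nd diffs: 36, 48, 60, 72.
3rd diffs: 12, 12, 12 (constant).
So x_i = 2i^3 + 6i^2 - 4i + 1.
Continuing: 953, 1377, 1909, 2561.
Summing i = 1..10 (10 terms) gives 8150.

8150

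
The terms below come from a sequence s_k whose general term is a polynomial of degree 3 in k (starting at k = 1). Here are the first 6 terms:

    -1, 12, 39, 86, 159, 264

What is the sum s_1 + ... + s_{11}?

1st diffs: 13, 27, 47, 73, 105.
2nd diffs: 14, 20, 26, 32.
3rd diffs: 6, 6, 6 (constant).
Newton forward-difference form: s_k = -1 + 13·C(k-1,1) + 14·C(k-1,2) + 6·C(k-1,3).
Continuing: …, 407, 594, 831, 1124, …, s_{11} = 1479.
Summing k = 1..11 (11 terms) gives 4994.

4994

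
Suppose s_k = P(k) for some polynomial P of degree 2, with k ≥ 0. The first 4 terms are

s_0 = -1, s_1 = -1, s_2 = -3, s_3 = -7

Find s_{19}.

1st diffs: 0, -2, -4.
2nd diffs: -2, -2 (constant).
Newton forward-difference form: s_k = -1 + (-2)·C(k,2).
At k = 19: k = 19, so s_{19} = -1 - 342 = -343.

-343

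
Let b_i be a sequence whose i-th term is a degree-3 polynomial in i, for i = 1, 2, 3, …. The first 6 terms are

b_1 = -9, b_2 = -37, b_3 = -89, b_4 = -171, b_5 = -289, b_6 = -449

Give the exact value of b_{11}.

-2089

1st diffs: -28, -52, -82, -118, -160.
2nd diffs: -24, -30, -36, -42.
3rd diffs: -6, -6, -6 (constant).
Newton forward-difference form: b_i = -9 + (-28)·C(i-1,1) + (-24)·C(i-1,2) + (-6)·C(i-1,3).
At i = 11: i-1 = 10, so b_{11} = -9 - 280 - 1080 - 720 = -2089.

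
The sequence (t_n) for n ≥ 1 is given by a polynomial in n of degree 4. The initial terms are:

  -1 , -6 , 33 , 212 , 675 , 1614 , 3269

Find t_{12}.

1st diffs: -5, 39, 179, 463, 939, 1655.
2nd diffs: 44, 140, 284, 476, 716.
3rd diffs: 96, 144, 192, 240.
4th diffs: 48, 48, 48 (constant).
So t_n = 2n^4 - 4n^3 - 4n^2 + 5n.
Evaluating at n = 12 gives t_{12} = 34044.

34044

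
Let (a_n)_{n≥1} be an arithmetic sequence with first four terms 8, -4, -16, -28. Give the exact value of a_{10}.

Common difference d = -12.
a_n = 8 + (n - 1)·(-12).
a_{10} = 8 + 9·(-12) = -100.

-100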